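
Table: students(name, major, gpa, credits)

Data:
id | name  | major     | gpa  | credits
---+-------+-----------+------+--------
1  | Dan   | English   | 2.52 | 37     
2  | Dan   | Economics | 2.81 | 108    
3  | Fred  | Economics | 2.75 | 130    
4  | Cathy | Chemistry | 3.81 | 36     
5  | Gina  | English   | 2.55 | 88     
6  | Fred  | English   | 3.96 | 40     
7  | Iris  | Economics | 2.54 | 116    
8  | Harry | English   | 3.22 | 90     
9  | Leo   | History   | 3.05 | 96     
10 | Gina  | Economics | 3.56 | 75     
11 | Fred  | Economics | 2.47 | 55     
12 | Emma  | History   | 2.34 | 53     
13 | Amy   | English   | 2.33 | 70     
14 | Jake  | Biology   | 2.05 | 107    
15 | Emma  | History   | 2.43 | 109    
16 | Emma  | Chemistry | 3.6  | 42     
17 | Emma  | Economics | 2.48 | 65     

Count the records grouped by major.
SELECT major, COUNT(*) as count
FROM students
GROUP BY major

Result:
  Biology: 1
  Chemistry: 2
  Economics: 6
  English: 5
  History: 3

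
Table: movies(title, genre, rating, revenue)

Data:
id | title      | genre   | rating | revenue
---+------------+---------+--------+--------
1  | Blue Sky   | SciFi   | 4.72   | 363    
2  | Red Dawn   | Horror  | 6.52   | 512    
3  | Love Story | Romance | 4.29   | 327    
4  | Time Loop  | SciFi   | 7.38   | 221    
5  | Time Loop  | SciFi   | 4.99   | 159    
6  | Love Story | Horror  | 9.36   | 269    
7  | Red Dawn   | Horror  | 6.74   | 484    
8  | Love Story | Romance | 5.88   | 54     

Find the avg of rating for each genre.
SELECT genre, AVG(rating) as result
FROM movies
GROUP BY genre

Result:
  Horror: 7.54
  Romance: 5.09
  SciFi: 5.70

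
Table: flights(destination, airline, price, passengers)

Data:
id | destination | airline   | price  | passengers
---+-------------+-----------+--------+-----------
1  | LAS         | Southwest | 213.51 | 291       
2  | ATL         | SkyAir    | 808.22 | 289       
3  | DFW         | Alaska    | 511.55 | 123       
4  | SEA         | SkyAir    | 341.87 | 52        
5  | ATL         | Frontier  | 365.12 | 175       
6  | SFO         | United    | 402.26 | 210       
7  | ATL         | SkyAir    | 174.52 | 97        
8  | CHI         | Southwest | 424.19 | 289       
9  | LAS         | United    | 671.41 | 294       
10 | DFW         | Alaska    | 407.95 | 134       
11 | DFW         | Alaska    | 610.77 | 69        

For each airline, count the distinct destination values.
SELECT airline, COUNT(DISTINCT destination)
FROM flights
GROUP BY airline

Result:
  Alaska: 1 distinct
  Frontier: 1 distinct
  SkyAir: 2 distinct
  Southwest: 2 distinct
  United: 2 distinct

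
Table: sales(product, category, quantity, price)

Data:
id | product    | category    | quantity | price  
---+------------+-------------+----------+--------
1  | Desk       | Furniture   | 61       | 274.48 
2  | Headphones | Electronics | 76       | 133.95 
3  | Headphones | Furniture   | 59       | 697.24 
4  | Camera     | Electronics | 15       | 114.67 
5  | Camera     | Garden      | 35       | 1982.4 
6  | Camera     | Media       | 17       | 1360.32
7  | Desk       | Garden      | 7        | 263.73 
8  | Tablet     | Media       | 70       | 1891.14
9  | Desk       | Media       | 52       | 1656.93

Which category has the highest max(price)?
SELECT category, MAX(price) as val
FROM sales
GROUP BY category
ORDER BY val DESC
LIMIT 1

Result: Garden with max(price) = 1982.40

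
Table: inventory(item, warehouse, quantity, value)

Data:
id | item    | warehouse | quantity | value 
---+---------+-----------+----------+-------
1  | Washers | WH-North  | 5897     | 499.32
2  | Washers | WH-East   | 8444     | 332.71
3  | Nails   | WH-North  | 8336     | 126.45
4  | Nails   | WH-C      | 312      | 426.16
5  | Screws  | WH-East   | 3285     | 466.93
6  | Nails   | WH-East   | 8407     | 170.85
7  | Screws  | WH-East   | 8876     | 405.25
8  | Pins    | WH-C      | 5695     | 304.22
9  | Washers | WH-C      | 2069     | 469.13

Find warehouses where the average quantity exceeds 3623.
SELECT warehouse, AVG(quantity)
FROM inventory
GROUP BY warehouse
HAVING AVG(quantity) > 3623

Result:
  WH-East: avg=7253.00
  WH-North: avg=7116.50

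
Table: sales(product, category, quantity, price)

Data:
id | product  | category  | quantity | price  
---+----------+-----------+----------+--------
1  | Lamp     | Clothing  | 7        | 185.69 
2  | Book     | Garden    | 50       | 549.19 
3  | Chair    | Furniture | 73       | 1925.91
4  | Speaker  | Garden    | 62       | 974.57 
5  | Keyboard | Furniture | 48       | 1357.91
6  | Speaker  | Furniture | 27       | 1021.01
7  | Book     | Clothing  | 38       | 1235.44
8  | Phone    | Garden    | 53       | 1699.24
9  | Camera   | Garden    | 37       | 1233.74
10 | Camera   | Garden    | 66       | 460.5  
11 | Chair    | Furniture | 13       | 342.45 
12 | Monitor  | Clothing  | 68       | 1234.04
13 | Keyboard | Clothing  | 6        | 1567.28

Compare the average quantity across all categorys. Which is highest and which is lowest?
SELECT category, AVG(quantity)
FROM sales
GROUP BY category
ORDER BY AVG(quantity)

All groups:
  Clothing: 29.75
  Furniture: 40.25
  Garden: 53.60

Highest: Garden (53.60)
Lowest: Clothing (29.75)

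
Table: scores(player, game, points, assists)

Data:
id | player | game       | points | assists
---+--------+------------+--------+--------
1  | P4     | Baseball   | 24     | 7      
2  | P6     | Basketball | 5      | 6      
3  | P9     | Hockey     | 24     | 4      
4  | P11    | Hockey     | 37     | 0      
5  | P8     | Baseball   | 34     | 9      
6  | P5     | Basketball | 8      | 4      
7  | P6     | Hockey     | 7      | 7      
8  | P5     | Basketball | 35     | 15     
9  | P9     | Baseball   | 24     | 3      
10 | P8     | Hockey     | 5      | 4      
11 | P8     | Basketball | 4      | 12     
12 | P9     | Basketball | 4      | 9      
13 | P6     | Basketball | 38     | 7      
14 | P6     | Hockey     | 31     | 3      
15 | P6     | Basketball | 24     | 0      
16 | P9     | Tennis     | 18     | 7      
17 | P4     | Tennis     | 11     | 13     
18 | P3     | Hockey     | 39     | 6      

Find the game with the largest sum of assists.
SELECT game, SUM(assists) as val
FROM scores
GROUP BY game
ORDER BY val DESC
LIMIT 1

Result: Basketball with sum(assists) = 53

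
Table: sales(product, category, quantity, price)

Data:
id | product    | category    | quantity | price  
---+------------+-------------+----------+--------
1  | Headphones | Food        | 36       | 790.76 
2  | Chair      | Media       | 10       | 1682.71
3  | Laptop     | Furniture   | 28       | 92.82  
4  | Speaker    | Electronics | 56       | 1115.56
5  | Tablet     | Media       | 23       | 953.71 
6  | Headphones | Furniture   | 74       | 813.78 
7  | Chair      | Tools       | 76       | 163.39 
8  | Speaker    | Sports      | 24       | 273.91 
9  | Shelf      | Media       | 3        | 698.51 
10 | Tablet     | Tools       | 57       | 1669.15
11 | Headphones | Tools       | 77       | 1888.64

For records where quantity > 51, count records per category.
SELECT category, COUNT(*)
FROM sales
WHERE quantity > 51
GROUP BY category

Note: WHERE filters rows before grouping.

Result:
  Electronics: 1
  Furniture: 1
  Tools: 3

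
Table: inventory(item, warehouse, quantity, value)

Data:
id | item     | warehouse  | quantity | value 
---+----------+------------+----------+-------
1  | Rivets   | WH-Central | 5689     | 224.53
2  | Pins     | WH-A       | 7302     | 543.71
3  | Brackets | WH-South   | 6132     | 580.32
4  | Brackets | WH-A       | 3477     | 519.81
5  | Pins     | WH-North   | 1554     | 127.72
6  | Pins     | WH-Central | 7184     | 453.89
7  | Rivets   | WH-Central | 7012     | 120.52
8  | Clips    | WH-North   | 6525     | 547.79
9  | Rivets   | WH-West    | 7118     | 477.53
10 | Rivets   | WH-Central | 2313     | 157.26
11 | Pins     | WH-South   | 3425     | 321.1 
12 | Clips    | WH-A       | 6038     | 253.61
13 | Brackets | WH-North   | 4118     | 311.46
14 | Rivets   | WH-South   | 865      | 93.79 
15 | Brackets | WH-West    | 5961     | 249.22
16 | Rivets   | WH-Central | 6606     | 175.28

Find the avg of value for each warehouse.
SELECT warehouse, AVG(value) as result
FROM inventory
GROUP BY warehouse

Result:
  WH-A: 439.04
  WH-Central: 226.30
  WH-North: 328.99
  WH-South: 331.74
  WH-West: 363.38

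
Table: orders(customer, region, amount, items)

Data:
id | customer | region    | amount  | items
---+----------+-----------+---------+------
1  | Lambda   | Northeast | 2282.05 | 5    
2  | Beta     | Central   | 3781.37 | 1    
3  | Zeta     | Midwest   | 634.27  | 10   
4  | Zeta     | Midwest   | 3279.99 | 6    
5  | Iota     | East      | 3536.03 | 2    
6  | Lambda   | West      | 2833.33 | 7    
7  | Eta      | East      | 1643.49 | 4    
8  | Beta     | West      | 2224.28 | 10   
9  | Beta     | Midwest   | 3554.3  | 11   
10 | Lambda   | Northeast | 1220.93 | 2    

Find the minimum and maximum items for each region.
SELECT region, MIN(items), MAX(items)
FROM orders
GROUP BY region

Result:
  Central: min=1, max=1
  East: min=2, max=4
  Midwest: min=6, max=11
  Northeast: min=2, max=5
  West: min=7, max=10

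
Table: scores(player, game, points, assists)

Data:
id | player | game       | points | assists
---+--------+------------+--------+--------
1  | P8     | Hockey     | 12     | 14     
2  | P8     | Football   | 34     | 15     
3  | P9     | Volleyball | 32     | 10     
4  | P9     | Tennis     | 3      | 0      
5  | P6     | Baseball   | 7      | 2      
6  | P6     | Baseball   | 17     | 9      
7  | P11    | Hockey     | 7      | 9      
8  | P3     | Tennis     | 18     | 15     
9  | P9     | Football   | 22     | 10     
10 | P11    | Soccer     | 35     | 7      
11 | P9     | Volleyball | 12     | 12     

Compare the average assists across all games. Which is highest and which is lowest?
SELECT game, AVG(assists)
FROM scores
GROUP BY game
ORDER BY AVG(assists)

All groups:
  Baseball: 5.50
  Soccer: 7.00
  Tennis: 7.50
  Volleyball: 11.00
  Hockey: 11.50
  Football: 12.50

Highest: Football (12.50)
Lowest: Baseball (5.50)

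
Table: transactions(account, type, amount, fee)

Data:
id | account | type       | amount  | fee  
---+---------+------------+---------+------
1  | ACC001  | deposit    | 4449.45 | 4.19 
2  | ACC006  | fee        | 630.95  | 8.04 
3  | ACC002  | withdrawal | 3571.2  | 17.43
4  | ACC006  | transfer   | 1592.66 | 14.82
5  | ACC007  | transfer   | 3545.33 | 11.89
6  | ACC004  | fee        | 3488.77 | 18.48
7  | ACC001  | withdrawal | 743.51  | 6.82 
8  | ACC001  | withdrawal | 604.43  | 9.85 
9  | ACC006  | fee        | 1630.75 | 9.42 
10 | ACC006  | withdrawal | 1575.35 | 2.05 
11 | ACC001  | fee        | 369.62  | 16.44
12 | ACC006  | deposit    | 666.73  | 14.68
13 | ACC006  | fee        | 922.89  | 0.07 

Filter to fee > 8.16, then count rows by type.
SELECT type, COUNT(*)
FROM transactions
WHERE fee > 8.16
GROUP BY type

Note: WHERE filters rows before grouping.

Result:
  deposit: 1
  fee: 3
  transfer: 2
  withdrawal: 2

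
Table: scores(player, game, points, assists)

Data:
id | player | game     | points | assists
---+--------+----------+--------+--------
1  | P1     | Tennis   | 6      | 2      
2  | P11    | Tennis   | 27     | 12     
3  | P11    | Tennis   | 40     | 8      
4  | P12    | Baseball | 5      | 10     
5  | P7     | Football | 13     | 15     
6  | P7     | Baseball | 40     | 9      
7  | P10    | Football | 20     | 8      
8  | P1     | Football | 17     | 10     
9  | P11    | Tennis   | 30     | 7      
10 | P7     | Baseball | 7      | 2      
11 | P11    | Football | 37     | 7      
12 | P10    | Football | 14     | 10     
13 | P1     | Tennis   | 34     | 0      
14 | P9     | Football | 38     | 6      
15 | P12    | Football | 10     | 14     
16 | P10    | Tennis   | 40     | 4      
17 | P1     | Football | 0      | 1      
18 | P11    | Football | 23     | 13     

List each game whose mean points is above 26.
SELECT game, AVG(points)
FROM scores
GROUP BY game
HAVING AVG(points) > 26

Result:
  Tennis: avg=29.50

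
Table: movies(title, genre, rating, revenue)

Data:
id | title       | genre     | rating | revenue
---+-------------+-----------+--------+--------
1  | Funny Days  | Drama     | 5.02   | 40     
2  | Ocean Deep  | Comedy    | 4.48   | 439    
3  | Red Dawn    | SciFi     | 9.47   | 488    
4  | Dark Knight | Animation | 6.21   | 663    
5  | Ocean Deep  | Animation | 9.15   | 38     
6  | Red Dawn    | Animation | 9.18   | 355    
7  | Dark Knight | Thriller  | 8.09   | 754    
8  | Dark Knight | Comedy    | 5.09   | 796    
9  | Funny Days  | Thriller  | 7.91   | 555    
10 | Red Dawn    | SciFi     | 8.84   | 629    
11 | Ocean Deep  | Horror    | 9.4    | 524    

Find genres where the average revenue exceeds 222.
SELECT genre, AVG(revenue)
FROM movies
GROUP BY genre
HAVING AVG(revenue) > 222

Result:
  Animation: avg=352.00
  Comedy: avg=617.50
  Horror: avg=524.00
  SciFi: avg=558.50
  Thriller: avg=654.50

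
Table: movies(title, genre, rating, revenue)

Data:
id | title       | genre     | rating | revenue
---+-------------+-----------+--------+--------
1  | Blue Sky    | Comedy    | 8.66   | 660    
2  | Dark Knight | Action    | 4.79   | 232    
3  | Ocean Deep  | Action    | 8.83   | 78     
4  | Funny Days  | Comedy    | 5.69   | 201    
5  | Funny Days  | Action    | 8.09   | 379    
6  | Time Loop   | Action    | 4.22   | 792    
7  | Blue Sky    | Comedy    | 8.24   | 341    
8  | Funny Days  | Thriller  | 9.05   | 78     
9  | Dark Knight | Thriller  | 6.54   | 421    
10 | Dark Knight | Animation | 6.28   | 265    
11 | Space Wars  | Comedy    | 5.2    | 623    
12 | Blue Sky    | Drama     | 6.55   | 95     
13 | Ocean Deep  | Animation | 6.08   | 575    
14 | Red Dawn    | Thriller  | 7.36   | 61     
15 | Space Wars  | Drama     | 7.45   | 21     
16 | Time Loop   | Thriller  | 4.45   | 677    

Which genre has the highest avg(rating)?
SELECT genre, AVG(rating) as val
FROM movies
GROUP BY genre
ORDER BY val DESC
LIMIT 1

Result: Drama with avg(rating) = 7.00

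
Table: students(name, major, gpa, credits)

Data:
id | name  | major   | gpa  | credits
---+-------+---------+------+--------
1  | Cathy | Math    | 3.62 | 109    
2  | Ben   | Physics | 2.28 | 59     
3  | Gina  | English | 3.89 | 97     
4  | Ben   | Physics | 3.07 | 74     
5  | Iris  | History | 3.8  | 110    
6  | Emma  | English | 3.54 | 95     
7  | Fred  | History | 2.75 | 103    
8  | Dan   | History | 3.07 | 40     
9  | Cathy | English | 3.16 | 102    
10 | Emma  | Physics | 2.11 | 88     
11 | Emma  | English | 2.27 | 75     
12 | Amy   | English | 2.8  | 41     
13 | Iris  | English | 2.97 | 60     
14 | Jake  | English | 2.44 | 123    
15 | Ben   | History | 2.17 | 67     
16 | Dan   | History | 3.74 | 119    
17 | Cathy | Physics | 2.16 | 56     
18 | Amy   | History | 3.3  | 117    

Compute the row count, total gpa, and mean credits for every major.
SELECT major,
       COUNT(*) as cnt,
       SUM(gpa) as total_gpa,
       AVG(credits) as avg_credits
FROM students
GROUP BY major

Result:
  English: 7 records, 21.07 total gpa, 84.71 avg credits
  History: 6 records, 18.83 total gpa, 92.67 avg credits
  Math: 1 records, 3.62 total gpa, 109.00 avg credits
  Physics: 4 records, 9.62 total gpa, 69.25 avg credits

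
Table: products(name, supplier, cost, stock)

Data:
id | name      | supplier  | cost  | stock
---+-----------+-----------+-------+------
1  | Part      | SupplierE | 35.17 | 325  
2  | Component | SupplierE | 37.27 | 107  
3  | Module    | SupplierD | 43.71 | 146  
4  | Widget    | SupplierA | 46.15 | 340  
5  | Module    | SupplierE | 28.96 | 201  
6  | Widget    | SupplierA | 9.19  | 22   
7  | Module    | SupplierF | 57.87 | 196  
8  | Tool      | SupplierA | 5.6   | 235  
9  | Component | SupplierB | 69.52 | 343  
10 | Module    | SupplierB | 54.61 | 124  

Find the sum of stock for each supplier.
SELECT supplier, SUM(stock) as result
FROM products
GROUP BY supplier

Result:
  SupplierA: 597
  SupplierB: 467
  SupplierD: 146
  SupplierE: 633
  SupplierF: 196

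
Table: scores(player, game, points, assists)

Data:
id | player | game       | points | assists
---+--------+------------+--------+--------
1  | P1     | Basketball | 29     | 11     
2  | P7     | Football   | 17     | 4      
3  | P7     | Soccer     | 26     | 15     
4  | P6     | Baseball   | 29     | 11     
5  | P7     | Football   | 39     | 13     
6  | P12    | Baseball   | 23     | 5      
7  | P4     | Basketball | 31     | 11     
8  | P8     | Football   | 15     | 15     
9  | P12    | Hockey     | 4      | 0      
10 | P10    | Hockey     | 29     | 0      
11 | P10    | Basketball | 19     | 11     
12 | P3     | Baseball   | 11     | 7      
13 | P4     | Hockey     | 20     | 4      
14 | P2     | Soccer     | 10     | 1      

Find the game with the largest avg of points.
SELECT game, AVG(points) as val
FROM scores
GROUP BY game
ORDER BY val DESC
LIMIT 1

Result: Basketball with avg(points) = 26.33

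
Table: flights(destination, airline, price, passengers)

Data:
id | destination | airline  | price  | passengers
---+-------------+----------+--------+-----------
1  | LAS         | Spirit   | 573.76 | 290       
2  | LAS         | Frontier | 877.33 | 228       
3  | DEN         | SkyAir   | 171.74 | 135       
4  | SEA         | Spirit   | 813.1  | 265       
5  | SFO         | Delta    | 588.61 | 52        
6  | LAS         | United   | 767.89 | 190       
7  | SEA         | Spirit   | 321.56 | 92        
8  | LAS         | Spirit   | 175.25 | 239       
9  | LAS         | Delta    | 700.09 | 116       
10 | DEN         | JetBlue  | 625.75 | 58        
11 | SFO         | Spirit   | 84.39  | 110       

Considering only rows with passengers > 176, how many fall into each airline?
SELECT airline, COUNT(*)
FROM flights
WHERE passengers > 176
GROUP BY airline

Note: WHERE filters rows before grouping.

Result:
  Frontier: 1
  Spirit: 3
  United: 1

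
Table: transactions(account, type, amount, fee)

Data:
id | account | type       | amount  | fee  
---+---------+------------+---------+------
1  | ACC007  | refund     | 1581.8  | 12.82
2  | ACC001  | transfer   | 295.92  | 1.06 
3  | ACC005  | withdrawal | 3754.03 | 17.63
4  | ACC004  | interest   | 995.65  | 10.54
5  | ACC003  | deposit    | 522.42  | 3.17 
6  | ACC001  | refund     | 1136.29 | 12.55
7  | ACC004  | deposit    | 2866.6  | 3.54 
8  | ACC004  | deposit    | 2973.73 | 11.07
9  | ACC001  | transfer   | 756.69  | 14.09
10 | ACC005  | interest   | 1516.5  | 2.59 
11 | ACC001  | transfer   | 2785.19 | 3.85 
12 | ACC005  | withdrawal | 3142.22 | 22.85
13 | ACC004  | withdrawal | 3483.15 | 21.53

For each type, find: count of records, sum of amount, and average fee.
SELECT type,
       COUNT(*) as cnt,
       SUM(amount) as total_amount,
       AVG(fee) as avg_fee
FROM transactions
GROUP BY type

Result:
  deposit: 3 records, 6362.75 total amount, 5.93 avg fee
  interest: 2 records, 2512.15 total amount, 6.57 avg fee
  refund: 2 records, 2718.09 total amount, 12.69 avg fee
  transfer: 3 records, 3837.80 total amount, 6.33 avg fee
  withdrawal: 3 records, 10379.40 total amount, 20.67 avg fee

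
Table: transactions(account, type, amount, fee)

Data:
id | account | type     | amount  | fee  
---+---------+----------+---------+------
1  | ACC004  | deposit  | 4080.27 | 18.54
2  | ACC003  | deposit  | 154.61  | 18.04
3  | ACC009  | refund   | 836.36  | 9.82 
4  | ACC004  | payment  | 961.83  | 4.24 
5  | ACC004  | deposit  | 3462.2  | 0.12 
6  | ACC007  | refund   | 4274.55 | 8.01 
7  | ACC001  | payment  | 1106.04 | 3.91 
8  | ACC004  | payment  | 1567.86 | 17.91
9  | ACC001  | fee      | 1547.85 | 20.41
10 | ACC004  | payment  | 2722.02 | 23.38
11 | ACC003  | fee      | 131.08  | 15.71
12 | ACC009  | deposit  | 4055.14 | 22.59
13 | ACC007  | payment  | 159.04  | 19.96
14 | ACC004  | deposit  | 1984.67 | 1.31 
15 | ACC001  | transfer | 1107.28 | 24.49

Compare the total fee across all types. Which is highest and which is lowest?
SELECT type, SUM(fee)
FROM transactions
GROUP BY type
ORDER BY SUM(fee)

All groups:
  refund: 17.83
  transfer: 24.49
  fee: 36.12
  deposit: 60.60
  payment: 69.40

Highest: payment (69.40)
Lowest: refund (17.83)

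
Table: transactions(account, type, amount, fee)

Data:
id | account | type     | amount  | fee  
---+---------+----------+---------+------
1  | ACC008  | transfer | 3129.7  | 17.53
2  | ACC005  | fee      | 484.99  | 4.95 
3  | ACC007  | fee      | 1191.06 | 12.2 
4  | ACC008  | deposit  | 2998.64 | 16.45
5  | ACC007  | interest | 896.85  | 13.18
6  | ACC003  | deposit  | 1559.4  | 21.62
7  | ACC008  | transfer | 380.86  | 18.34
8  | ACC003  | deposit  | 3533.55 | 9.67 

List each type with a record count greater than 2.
SELECT type, COUNT(*) as cnt
FROM transactions
GROUP BY type
HAVING COUNT(*) > 2

Result:
  deposit: 3

Note: HAVING filters groups after aggregation, WHERE filters rows before.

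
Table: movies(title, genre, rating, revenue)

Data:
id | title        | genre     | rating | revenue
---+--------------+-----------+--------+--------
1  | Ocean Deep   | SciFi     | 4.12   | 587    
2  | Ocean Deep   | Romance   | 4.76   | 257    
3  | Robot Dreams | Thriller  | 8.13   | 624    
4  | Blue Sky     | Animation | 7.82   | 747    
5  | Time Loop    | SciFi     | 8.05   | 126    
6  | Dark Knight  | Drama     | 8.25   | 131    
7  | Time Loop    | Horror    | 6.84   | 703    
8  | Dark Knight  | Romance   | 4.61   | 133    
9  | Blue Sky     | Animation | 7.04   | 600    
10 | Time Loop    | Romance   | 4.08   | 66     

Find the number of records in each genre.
SELECT genre, COUNT(*) as count
FROM movies
GROUP BY genre

Result:
  Animation: 2
  Drama: 1
  Horror: 1
  Romance: 3
  SciFi: 2
  Thriller: 1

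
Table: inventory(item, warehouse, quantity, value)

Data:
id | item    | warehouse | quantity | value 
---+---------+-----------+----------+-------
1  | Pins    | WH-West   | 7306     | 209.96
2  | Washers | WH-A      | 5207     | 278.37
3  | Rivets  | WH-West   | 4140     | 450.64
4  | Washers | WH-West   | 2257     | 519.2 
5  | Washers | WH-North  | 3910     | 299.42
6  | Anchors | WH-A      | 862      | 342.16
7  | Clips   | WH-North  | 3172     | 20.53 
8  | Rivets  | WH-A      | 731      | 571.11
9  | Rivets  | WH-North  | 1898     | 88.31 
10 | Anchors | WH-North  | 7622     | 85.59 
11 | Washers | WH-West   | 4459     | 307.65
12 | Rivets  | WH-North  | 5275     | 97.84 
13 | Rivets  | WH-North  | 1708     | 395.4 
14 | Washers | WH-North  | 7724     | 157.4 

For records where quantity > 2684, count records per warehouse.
SELECT warehouse, COUNT(*)
FROM inventory
WHERE quantity > 2684
GROUP BY warehouse

Note: WHERE filters rows before grouping.

Result:
  WH-A: 1
  WH-North: 5
  WH-West: 3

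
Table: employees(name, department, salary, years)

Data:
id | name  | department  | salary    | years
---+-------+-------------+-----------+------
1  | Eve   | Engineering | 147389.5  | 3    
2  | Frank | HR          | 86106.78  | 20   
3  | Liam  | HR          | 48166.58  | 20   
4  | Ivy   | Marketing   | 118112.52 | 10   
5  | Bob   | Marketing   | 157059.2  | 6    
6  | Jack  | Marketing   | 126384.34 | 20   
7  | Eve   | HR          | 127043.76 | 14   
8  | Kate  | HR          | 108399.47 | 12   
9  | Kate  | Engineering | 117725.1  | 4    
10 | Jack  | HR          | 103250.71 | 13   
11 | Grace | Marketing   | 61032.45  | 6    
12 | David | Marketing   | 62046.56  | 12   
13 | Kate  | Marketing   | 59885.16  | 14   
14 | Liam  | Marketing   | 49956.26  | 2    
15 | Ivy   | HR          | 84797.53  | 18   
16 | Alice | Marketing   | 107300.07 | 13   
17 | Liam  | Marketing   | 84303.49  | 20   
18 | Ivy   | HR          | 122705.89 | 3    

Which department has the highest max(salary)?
SELECT department, MAX(salary) as val
FROM employees
GROUP BY department
ORDER BY val DESC
LIMIT 1

Result: Marketing with max(salary) = 157059.20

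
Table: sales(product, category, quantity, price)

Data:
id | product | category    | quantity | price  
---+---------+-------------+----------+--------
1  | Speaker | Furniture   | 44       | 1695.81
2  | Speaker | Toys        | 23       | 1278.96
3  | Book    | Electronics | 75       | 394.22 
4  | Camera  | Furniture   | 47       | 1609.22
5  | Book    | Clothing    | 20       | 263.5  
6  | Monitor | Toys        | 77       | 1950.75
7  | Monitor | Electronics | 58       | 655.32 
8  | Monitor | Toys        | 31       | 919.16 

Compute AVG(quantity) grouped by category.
SELECT category, AVG(quantity) as result
FROM sales
GROUP BY category

Result:
  Clothing: 20.00
  Electronics: 66.50
  Furniture: 45.50
  Toys: 43.67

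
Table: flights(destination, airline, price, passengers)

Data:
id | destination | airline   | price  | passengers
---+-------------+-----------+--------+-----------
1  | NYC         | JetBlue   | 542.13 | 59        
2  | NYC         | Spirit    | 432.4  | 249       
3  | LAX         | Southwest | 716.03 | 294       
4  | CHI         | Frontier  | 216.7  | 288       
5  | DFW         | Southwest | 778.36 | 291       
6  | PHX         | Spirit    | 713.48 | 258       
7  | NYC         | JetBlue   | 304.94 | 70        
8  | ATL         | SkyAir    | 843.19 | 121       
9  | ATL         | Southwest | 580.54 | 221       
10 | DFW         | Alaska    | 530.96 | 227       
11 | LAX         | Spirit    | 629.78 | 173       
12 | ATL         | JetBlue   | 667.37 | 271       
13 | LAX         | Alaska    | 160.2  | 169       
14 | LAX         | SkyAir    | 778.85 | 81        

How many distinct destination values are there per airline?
SELECT airline, COUNT(DISTINCT destination)
FROM flights
GROUP BY airline

Result:
  Alaska: 2 distinct
  Frontier: 1 distinct
  JetBlue: 2 distinct
  SkyAir: 2 distinct
  Southwest: 3 distinct
  Spirit: 3 distinct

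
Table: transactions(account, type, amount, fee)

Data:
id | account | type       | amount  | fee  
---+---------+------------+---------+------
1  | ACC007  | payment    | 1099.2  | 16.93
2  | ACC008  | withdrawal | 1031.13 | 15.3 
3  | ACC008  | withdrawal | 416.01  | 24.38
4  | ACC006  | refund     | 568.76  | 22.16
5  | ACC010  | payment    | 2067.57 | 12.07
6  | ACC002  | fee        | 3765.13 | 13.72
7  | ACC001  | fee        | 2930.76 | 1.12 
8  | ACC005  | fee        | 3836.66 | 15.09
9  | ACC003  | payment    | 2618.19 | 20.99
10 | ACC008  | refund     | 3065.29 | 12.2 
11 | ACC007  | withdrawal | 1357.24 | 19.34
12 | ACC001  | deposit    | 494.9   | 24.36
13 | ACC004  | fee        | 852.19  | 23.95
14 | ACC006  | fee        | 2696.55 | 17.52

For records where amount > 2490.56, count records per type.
SELECT type, COUNT(*)
FROM transactions
WHERE amount > 2490.56
GROUP BY type

Note: WHERE filters rows before grouping.

Result:
  fee: 4
  payment: 1
  refund: 1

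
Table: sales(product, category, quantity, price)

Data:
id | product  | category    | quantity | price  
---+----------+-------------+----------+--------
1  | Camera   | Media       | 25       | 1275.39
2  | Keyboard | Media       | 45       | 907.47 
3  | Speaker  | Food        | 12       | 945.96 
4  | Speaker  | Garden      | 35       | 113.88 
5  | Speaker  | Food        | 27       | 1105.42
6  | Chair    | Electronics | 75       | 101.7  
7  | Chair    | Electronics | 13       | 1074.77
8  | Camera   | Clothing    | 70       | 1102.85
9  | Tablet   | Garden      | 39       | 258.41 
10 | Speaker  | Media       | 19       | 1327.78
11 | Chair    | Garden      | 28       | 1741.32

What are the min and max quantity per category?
SELECT category, MIN(quantity), MAX(quantity)
FROM sales
GROUP BY category

Result:
  Clothing: min=70, max=70
  Electronics: min=13, max=75
  Food: min=12, max=27
  Garden: min=28, max=39
  Media: min=19, max=45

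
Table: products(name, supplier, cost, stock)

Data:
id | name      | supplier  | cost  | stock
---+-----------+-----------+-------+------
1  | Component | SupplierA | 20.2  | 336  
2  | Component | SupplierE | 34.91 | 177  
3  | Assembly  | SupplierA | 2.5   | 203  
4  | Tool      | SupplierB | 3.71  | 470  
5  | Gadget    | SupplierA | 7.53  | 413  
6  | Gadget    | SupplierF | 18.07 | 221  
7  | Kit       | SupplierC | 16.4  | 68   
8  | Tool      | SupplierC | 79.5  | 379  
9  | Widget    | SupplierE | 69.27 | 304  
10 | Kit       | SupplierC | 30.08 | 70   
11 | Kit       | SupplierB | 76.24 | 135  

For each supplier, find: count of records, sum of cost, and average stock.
SELECT supplier,
       COUNT(*) as cnt,
       SUM(cost) as total_cost,
       AVG(stock) as avg_stock
FROM products
GROUP BY supplier

Result:
  SupplierA: 3 records, 30.23 total cost, 317.33 avg stock
  SupplierB: 2 records, 79.95 total cost, 302.50 avg stock
  SupplierC: 3 records, 125.98 total cost, 172.33 avg stock
  SupplierE: 2 records, 104.18 total cost, 240.50 avg stock
  SupplierF: 1 records, 18.07 total cost, 221.00 avg stock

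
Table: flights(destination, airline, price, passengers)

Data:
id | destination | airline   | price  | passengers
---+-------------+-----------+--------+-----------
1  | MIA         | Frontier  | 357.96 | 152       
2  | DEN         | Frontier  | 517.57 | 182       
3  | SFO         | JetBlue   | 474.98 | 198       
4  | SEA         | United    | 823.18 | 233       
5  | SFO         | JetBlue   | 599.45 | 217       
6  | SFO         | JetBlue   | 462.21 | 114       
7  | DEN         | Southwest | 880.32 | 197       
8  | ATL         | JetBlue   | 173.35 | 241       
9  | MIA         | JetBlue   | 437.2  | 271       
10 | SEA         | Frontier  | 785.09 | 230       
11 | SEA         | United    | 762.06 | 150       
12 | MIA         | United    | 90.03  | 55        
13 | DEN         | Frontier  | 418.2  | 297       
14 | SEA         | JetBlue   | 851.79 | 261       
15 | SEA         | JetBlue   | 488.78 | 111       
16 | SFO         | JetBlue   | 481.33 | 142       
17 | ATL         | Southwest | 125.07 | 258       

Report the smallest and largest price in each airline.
SELECT airline, MIN(price), MAX(price)
FROM flights
GROUP BY airline

Result:
  Frontier: min=357.96, max=785.09
  JetBlue: min=173.35, max=851.79
  Southwest: min=125.07, max=880.32
  United: min=90.03, max=823.18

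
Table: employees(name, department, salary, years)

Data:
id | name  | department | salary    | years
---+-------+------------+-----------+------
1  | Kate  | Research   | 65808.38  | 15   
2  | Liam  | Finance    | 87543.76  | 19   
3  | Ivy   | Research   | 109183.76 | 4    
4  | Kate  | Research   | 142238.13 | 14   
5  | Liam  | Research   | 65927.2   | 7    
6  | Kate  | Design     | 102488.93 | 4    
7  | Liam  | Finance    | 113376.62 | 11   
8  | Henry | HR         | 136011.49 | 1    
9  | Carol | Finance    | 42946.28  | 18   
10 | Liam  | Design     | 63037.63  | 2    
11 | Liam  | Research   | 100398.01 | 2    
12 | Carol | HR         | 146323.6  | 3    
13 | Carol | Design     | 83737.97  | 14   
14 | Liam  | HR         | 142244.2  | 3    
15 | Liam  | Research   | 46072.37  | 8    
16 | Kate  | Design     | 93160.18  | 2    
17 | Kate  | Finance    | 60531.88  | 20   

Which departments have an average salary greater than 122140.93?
SELECT department, AVG(salary)
FROM employees
GROUP BY department
HAVING AVG(salary) > 122140.93

Result:
  HR: avg=141526.43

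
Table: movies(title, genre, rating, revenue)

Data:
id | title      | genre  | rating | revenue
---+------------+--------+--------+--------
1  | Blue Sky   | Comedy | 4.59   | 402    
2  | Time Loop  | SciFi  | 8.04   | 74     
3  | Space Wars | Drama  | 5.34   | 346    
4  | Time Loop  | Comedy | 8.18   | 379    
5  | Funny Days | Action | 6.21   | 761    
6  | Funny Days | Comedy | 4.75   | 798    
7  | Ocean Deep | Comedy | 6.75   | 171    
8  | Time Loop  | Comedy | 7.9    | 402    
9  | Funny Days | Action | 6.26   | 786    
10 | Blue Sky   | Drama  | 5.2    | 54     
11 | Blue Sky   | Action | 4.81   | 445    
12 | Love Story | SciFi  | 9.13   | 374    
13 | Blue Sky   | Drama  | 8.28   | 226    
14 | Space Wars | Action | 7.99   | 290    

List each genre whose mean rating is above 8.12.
SELECT genre, AVG(rating)
FROM movies
GROUP BY genre
HAVING AVG(rating) > 8.12

Result:
  SciFi: avg=8.59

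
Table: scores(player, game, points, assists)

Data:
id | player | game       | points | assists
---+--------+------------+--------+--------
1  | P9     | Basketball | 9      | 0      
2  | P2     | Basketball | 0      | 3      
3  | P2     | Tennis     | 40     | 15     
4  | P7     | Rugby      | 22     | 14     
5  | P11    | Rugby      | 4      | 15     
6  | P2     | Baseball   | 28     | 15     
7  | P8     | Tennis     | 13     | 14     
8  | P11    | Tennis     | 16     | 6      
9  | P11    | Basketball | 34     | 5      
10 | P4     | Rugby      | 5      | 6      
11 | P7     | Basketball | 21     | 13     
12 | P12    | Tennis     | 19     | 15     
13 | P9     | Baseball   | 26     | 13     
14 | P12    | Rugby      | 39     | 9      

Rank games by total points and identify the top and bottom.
SELECT game, SUM(points)
FROM scores
GROUP BY game
ORDER BY SUM(points)

All groups:
  Baseball: 54
  Basketball: 64
  Rugby: 70
  Tennis: 88

Highest: Tennis (88)
Lowest: Baseball (54)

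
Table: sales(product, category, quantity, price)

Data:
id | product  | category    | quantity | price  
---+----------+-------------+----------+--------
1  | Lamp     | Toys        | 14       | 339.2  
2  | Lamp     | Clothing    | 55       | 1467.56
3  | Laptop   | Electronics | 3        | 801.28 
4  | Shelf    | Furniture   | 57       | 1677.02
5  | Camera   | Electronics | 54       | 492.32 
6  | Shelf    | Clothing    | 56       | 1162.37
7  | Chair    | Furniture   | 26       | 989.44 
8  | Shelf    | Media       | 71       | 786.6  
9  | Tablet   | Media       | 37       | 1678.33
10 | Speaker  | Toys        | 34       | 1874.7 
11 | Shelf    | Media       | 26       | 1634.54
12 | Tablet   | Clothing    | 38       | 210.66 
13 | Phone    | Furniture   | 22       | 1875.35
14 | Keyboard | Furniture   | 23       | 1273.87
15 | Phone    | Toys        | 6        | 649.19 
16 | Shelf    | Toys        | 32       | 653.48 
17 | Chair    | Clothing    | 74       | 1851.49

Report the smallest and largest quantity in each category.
SELECT category, MIN(quantity), MAX(quantity)
FROM sales
GROUP BY category

Result:
  Clothing: min=38, max=74
  Electronics: min=3, max=54
  Furniture: min=22, max=57
  Media: min=26, max=71
  Toys: min=6, max=34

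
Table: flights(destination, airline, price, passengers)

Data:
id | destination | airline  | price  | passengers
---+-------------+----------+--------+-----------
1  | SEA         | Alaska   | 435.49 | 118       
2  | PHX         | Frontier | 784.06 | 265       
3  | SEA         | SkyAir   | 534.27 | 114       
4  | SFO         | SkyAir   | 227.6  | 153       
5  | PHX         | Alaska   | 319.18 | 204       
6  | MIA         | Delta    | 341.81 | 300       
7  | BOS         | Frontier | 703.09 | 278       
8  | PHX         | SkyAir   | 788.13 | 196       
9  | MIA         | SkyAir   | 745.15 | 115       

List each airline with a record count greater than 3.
SELECT airline, COUNT(*) as cnt
FROM flights
GROUP BY airline
HAVING COUNT(*) > 3

Result:
  SkyAir: 4

Note: HAVING filters groups after aggregation, WHERE filters rows before.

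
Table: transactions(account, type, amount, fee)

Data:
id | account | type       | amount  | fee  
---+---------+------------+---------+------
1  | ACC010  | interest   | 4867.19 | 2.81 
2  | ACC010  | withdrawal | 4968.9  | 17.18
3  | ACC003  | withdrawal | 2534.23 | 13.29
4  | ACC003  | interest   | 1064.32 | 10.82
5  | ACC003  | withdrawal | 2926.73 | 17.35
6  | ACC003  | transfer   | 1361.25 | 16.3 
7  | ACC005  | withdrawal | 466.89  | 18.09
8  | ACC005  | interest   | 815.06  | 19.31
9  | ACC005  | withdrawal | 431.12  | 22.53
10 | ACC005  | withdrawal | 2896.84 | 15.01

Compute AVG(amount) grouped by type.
SELECT type, AVG(amount) as result
FROM transactions
GROUP BY type

Result:
  interest: 2248.86
  transfer: 1361.25
  withdrawal: 2370.79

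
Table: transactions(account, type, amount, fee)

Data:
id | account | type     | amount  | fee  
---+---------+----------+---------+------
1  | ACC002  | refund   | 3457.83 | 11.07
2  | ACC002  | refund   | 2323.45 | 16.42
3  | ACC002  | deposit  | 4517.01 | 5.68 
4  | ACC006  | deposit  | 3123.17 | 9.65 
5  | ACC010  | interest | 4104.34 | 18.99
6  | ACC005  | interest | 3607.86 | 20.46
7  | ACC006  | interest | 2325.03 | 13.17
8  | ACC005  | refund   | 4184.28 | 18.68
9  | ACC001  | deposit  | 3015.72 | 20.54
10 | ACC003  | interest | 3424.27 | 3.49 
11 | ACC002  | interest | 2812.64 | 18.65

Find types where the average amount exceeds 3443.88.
SELECT type, AVG(amount)
FROM transactions
GROUP BY type
HAVING AVG(amount) > 3443.88

Result:
  deposit: avg=3551.97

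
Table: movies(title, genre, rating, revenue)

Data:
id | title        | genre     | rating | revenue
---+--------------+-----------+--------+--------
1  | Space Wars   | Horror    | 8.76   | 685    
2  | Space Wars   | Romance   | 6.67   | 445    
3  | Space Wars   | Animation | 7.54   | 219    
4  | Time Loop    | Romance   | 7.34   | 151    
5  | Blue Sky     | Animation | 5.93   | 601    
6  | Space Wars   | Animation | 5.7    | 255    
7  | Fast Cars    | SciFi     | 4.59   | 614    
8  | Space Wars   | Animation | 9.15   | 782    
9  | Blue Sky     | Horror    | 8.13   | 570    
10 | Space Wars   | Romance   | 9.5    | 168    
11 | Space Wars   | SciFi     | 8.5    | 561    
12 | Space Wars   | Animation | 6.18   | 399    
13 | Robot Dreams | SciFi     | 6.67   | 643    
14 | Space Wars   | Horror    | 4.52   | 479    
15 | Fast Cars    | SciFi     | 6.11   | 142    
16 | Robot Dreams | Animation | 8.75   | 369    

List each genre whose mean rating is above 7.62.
SELECT genre, AVG(rating)
FROM movies
GROUP BY genre
HAVING AVG(rating) > 7.62

Result:
  Romance: avg=7.84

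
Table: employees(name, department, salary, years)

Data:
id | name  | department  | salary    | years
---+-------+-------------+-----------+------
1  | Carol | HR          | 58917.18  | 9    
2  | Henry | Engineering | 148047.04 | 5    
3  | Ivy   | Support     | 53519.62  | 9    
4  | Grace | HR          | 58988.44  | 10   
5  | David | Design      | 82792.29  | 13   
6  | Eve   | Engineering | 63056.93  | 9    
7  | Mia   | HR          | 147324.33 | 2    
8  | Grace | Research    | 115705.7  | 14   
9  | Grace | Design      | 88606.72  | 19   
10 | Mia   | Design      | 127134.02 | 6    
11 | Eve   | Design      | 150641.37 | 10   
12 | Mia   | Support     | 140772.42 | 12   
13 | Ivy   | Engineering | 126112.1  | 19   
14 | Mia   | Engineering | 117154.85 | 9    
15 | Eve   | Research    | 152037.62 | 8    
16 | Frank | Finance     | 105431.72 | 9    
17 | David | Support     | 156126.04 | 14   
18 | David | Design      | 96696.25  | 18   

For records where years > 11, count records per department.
SELECT department, COUNT(*)
FROM employees
WHERE years > 11
GROUP BY department

Note: WHERE filters rows before grouping.

Result:
  Design: 3
  Engineering: 1
  Research: 1
  Support: 2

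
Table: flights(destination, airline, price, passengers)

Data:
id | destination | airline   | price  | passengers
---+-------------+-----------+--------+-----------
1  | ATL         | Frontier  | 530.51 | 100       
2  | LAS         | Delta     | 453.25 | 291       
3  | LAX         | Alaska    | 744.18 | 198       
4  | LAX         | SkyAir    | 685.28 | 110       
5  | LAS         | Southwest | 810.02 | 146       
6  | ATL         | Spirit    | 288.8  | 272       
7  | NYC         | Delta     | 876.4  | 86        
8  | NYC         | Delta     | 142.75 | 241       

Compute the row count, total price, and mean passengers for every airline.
SELECT airline,
       COUNT(*) as cnt,
       SUM(price) as total_price,
       AVG(passengers) as avg_passengers
FROM flights
GROUP BY airline

Result:
  Alaska: 1 records, 744.18 total price, 198.00 avg passengers
  Delta: 3 records, 1472.40 total price, 206.00 avg passengers
  Frontier: 1 records, 530.51 total price, 100.00 avg passengers
  SkyAir: 1 records, 685.28 total price, 110.00 avg passengers
  Southwest: 1 records, 810.02 total price, 146.00 avg passengers
  Spirit: 1 records, 288.80 total price, 272.00 avg passengers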